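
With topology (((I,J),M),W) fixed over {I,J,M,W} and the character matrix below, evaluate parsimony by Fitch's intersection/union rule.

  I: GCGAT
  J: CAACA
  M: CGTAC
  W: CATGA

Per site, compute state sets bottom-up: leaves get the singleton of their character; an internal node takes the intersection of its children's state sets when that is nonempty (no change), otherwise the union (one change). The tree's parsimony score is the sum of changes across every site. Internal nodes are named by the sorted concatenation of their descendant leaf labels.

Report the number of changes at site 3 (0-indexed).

site 0, node IJ: I={G} ∪ J={C} → {C,G} (+1)
site 0, node IJM: IJ={C,G} ∩ M={C} → {C} (+0)
site 0, node IJMW: IJM={C} ∩ W={C} → {C} (+0)
site 1, node IJ: I={C} ∪ J={A} → {A,C} (+1)
site 1, node IJM: IJ={A,C} ∪ M={G} → {A,C,G} (+1)
site 1, node IJMW: IJM={A,C,G} ∩ W={A} → {A} (+0)
site 2, node IJ: I={G} ∪ J={A} → {A,G} (+1)
site 2, node IJM: IJ={A,G} ∪ M={T} → {A,G,T} (+1)
site 2, node IJMW: IJM={A,G,T} ∩ W={T} → {T} (+0)
site 3, node IJ: I={A} ∪ J={C} → {A,C} (+1)
site 3, node IJM: IJ={A,C} ∩ M={A} → {A} (+0)
site 3, node IJMW: IJM={A} ∪ W={G} → {A,G} (+1)
site 4, node IJ: I={T} ∪ J={A} → {A,T} (+1)
site 4, node IJM: IJ={A,T} ∪ M={C} → {A,C,T} (+1)
site 4, node IJMW: IJM={A,C,T} ∩ W={A} → {A} (+0)
per-site changes: [1, 2, 2, 2, 2]; total = 9

2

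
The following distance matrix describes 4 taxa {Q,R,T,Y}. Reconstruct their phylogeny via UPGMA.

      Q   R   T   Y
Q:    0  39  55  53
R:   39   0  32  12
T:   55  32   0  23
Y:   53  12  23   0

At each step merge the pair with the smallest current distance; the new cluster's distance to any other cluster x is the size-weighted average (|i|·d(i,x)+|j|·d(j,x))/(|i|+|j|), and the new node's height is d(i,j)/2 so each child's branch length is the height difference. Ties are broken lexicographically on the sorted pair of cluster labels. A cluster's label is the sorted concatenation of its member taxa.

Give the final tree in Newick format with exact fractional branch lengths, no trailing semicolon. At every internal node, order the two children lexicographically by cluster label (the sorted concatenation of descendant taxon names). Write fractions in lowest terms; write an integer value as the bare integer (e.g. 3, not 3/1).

iteration 1: select R,Y (d=12); attach at lengths (6, 6); label the merged cluster RY
  updated: d(Q,RY)=46, d(RY,T)=55/2
iteration 2: select RY,T (d=55/2); attach at lengths (31/4, 55/4); label the merged cluster RTY
  updated: d(Q,RTY)=49
iteration 3: select Q,RTY (d=49); attach at lengths (49/2, 43/4); label the merged cluster QRTY
final tree: (Q:49/2,((R:6,Y:6):31/4,T:55/4):43/4)
total length: 275/4

(Q:49/2,((R:6,Y:6):31/4,T:55/4):43/4)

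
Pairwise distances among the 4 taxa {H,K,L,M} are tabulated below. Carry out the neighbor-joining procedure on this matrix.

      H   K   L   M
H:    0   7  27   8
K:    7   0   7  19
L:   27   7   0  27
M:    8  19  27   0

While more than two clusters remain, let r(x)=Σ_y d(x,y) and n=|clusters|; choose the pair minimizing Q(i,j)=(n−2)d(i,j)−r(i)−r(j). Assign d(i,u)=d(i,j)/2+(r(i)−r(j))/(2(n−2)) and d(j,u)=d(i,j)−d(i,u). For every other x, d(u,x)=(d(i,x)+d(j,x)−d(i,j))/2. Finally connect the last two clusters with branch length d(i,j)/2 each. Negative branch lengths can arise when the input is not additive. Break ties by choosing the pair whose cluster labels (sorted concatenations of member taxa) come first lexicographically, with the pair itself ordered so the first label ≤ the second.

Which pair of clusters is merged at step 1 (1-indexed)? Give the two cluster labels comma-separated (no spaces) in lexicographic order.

iteration 1: select H,M (d=8, Q=-80); attach at lengths (1, 7); label the merged cluster HM
  updated: d(HM,K)=9, d(HM,L)=23
iteration 2: select HM,K (d=9, Q=-39); attach at lengths (25/2, -7/2); label the merged cluster HKM
  updated: d(HKM,L)=21/2
iteration 3: select HKM,L (d=21/2); attach at lengths (21/4, 21/4); label the merged cluster HKLM
final tree: (((H:1,M:7):25/2,K:-7/2):21/4,L:21/4)
total length: 55/2

H,M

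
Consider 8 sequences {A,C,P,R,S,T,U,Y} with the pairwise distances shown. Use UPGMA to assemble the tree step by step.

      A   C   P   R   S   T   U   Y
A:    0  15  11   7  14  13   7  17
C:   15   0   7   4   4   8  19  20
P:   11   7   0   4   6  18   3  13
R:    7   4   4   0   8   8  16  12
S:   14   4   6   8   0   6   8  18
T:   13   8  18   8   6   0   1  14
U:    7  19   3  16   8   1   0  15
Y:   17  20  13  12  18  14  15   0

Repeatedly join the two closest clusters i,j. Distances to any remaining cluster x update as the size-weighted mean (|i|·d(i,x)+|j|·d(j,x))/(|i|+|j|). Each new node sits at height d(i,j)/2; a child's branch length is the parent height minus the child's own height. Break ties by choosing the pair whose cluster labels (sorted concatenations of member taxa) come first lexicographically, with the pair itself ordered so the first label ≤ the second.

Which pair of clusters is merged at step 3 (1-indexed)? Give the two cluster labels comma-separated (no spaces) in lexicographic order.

iteration 1: select T,U (d=1); attach at lengths (1/2, 1/2); label the merged cluster TU
  updated: d(A,TU)=10, d(C,TU)=27/2, d(P,TU)=21/2, d(R,TU)=12, d(S,TU)=7, d(TU,Y)=29/2
iteration 2: select C,R (d=4); attach at lengths (2, 2); label the merged cluster CR
  updated: d(A,CR)=11, d(CR,P)=11/2, d(CR,S)=6, d(CR,TU)=51/4, d(CR,Y)=16
iteration 3: select CR,P (d=11/2); attach at lengths (3/4, 11/4); label the merged cluster CPR
  updated: d(A,CPR)=11, d(CPR,S)=6, d(CPR,TU)=12, d(CPR,Y)=15
iteration 4: select CPR,S (d=6); attach at lengths (1/4, 3); label the merged cluster CPRS
  updated: d(A,CPRS)=47/4, d(CPRS,TU)=43/4, d(CPRS,Y)=63/4
iteration 5: select A,TU (d=10); attach at lengths (5, 9/2); label the merged cluster ATU
  updated: d(ATU,CPRS)=133/12, d(ATU,Y)=46/3
iteration 6: select ATU,CPRS (d=133/12); attach at lengths (13/24, 61/24); label the merged cluster ACPRSTU
  updated: d(ACPRSTU,Y)=109/7
iteration 7: select ACPRSTU,Y (d=109/7); attach at lengths (377/168, 109/14); label the merged cluster ACPRSTUY
final tree: (((A:5,(T:1/2,U:1/2):9/2):13/24,(((C:2,R:2):3/4,P:11/4):1/4,S:3):61/24):377/168,Y:109/14)
total length: 5773/168

CR,P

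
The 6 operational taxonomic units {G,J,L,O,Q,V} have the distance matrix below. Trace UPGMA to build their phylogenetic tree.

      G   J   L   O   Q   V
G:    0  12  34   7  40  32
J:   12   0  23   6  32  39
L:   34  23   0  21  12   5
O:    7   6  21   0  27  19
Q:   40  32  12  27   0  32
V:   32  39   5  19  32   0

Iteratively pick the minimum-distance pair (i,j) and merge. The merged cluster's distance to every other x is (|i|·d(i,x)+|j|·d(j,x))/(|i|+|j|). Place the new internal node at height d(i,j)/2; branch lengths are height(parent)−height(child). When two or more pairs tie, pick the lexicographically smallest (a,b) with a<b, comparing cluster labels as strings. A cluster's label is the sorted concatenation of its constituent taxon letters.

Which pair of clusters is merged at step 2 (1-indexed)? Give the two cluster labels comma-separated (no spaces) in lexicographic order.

J,O

1. join L+V (d=5) ⇒ LV; edges |L|=5/2, |V|=5/2
  updated: d(G,LV)=33, d(J,LV)=31, d(LV,O)=20, d(LV,Q)=22
2. join J+O (d=6) ⇒ JO; edges |J|=3, |O|=3
  updated: d(G,JO)=19/2, d(JO,LV)=51/2, d(JO,Q)=59/2
3. join G+JO (d=19/2) ⇒ GJO; edges |G|=19/4, |JO|=7/4
  updated: d(GJO,LV)=28, d(GJO,Q)=33
4. join LV+Q (d=22) ⇒ LQV; edges |LV|=17/2, |Q|=11
  updated: d(GJO,LQV)=89/3
5. join GJO+LQV (d=89/3) ⇒ GJLOQV; edges |GJO|=121/12, |LQV|=23/6
final tree: ((G:19/4,(J:3,O:3):7/4):121/12,((L:5/2,V:5/2):17/2,Q:11):23/6)
total length: 611/12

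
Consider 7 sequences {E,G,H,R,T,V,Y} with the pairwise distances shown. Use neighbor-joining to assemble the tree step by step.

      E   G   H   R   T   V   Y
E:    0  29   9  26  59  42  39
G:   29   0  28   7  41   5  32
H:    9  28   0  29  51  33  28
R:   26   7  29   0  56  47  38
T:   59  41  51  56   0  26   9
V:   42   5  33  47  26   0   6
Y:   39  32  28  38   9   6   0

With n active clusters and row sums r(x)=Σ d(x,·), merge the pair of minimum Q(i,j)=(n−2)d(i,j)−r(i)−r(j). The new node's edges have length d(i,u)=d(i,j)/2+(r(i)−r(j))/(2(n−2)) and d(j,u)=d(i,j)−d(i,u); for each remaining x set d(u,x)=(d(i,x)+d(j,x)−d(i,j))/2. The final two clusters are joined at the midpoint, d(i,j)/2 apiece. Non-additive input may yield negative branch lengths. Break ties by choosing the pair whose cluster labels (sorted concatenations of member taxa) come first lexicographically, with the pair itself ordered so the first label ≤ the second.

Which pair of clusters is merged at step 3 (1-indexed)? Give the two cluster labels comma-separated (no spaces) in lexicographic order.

E,H

step 1: merge (T,Y) at d=9, Q=-349; branch lengths T→27/2, Y→-9/2; new cluster TY
  updated: d(E,TY)=89/2, d(G,TY)=32, d(H,TY)=35, d(R,TY)=85/2, d(TY,V)=23/2
step 2: merge (TY,V) at d=23/2, Q=-258; branch lengths TY→73/8, V→19/8; new cluster TVY
  updated: d(E,TVY)=75/2, d(G,TVY)=51/4, d(H,TVY)=113/4, d(R,TVY)=39
step 3: merge (E,H) at d=9, Q=-675/4; branch lengths E→137/24, H→79/24; new cluster EH
  updated: d(EH,G)=24, d(EH,R)=23, d(EH,TVY)=227/8
step 4: merge (EH,TVY) at d=227/8, Q=-395/4; branch lengths EH→13, TVY→123/8; new cluster EHTVY
  updated: d(EHTVY,G)=67/16, d(EHTVY,R)=269/16
step 5: merge (EHTVY,G) at d=67/16, Q=-28; branch lengths EHTVY→7, G→-45/16; new cluster EGHTVY
  updated: d(EGHTVY,R)=157/16
step 6: merge (EGHTVY,R) at d=157/16; branch lengths EGHTVY→157/32, R→157/32; new cluster EGHRTVY
final tree: ((((E:137/24,H:79/24):13,((T:27/2,Y:-9/2):73/8,V:19/8):123/8):7,G:-45/16):157/32,R:157/32)
total length: 575/8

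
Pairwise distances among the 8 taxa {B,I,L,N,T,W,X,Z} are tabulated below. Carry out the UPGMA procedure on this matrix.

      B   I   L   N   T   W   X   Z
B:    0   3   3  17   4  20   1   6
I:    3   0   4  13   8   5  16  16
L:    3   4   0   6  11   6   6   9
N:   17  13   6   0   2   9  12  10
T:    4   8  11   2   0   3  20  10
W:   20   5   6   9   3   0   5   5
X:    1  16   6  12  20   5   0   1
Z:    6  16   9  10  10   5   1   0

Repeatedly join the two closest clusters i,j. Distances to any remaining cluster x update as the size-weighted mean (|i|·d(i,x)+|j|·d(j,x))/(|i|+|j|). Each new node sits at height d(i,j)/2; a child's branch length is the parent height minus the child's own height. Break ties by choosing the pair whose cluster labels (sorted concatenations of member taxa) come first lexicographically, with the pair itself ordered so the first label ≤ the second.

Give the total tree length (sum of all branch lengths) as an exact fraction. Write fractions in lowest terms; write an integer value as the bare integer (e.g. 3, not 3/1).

677/30

1. join B+X (d=1) ⇒ BX; edges |B|=1/2, |X|=1/2
  updated: d(BX,I)=19/2, d(BX,L)=9/2, d(BX,N)=29/2, d(BX,T)=12, d(BX,W)=25/2, d(BX,Z)=7/2
2. join N+T (d=2) ⇒ NT; edges |N|=1, |T|=1
  updated: d(BX,NT)=53/4, d(I,NT)=21/2, d(L,NT)=17/2, d(NT,W)=6, d(NT,Z)=10
3. join BX+Z (d=7/2) ⇒ BXZ; edges |BX|=5/4, |Z|=7/4
  updated: d(BXZ,I)=35/3, d(BXZ,L)=6, d(BXZ,NT)=73/6, d(BXZ,W)=10
4. join I+L (d=4) ⇒ IL; edges |I|=2, |L|=2
  updated: d(BXZ,IL)=53/6, d(IL,NT)=19/2, d(IL,W)=11/2
5. join IL+W (d=11/2) ⇒ ILW; edges |IL|=3/4, |W|=11/4
  updated: d(BXZ,ILW)=83/9, d(ILW,NT)=25/3
6. join ILW+NT (d=25/3) ⇒ ILNTW; edges |ILW|=17/12, |NT|=19/6
  updated: d(BXZ,ILNTW)=52/5
7. join BXZ+ILNTW (d=52/5) ⇒ BILNTWXZ; edges |BXZ|=69/20, |ILNTW|=31/30
final tree: (((B:1/2,X:1/2):5/4,Z:7/4):69/20,(((I:2,L:2):3/4,W:11/4):17/12,(N:1,T:1):19/6):31/30)
total length: 677/30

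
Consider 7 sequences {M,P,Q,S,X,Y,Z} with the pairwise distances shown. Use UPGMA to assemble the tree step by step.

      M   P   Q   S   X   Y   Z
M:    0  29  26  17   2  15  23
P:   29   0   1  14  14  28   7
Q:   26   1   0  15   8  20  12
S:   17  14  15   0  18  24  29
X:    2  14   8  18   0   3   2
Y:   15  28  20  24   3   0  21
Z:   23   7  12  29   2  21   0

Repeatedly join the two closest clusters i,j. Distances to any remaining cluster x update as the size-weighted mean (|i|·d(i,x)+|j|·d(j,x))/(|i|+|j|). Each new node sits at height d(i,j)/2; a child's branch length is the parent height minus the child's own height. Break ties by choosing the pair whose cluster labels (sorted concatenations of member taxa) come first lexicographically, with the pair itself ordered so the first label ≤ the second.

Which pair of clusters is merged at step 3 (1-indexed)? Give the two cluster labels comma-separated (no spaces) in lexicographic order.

1. join P+Q (d=1) ⇒ PQ; edges |P|=1/2, |Q|=1/2
  updated: d(M,PQ)=55/2, d(PQ,S)=29/2, d(PQ,X)=11, d(PQ,Y)=24, d(PQ,Z)=19/2
2. join M+X (d=2) ⇒ MX; edges |M|=1, |X|=1
  updated: d(MX,PQ)=77/4, d(MX,S)=35/2, d(MX,Y)=9, d(MX,Z)=25/2
3. join MX+Y (d=9) ⇒ MXY; edges |MX|=7/2, |Y|=9/2
  updated: d(MXY,PQ)=125/6, d(MXY,S)=59/3, d(MXY,Z)=46/3
4. join PQ+Z (d=19/2) ⇒ PQZ; edges |PQ|=17/4, |Z|=19/4
  updated: d(MXY,PQZ)=19, d(PQZ,S)=58/3
5. join MXY+PQZ (d=19) ⇒ MPQXYZ; edges |MXY|=5, |PQZ|=19/4
  updated: d(MPQXYZ,S)=39/2
6. join MPQXYZ+S (d=39/2) ⇒ MPQSXYZ; edges |MPQXYZ|=1/4, |S|=39/4
final tree: ((((M:1,X:1):7/2,Y:9/2):5,((P:1/2,Q:1/2):17/4,Z:19/4):19/4):1/4,S:39/4)
total length: 159/4

MX,Y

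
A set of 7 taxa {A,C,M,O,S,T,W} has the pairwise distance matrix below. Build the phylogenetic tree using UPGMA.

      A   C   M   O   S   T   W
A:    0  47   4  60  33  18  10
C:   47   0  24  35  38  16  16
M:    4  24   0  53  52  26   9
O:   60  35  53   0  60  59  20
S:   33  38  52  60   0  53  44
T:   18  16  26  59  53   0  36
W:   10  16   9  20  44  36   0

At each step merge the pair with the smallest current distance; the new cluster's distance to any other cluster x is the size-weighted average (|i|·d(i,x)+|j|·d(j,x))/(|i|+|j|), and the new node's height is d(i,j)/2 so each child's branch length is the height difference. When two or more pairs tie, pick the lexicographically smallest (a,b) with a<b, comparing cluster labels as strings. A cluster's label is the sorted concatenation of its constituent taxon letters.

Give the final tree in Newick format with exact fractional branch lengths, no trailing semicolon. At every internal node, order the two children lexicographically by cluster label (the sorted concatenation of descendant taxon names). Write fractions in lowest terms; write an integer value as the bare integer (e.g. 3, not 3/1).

(((((A:2,M:2):11/4,W:19/4):55/6,(C:8,T:8):71/12):97/12,S:22):23/12,O:287/12)

step 1: merge (A,M) at d=4; branch lengths A→2, M→2; new cluster AM
  updated: d(AM,C)=71/2, d(AM,O)=113/2, d(AM,S)=85/2, d(AM,T)=22, d(AM,W)=19/2
step 2: merge (AM,W) at d=19/2; branch lengths AM→11/4, W→19/4; new cluster AMW
  updated: d(AMW,C)=29, d(AMW,O)=133/3, d(AMW,S)=43, d(AMW,T)=80/3
step 3: merge (C,T) at d=16; branch lengths C→8, T→8; new cluster CT
  updated: d(AMW,CT)=167/6, d(CT,O)=47, d(CT,S)=91/2
step 4: merge (AMW,CT) at d=167/6; branch lengths AMW→55/6, CT→71/12; new cluster ACMTW
  updated: d(ACMTW,O)=227/5, d(ACMTW,S)=44
step 5: merge (ACMTW,S) at d=44; branch lengths ACMTW→97/12, S→22; new cluster ACMSTW
  updated: d(ACMSTW,O)=287/6
step 6: merge (ACMSTW,O) at d=287/6; branch lengths ACMSTW→23/12, O→287/12; new cluster ACMOSTW
final tree: (((((A:2,M:2):11/4,W:19/4):55/6,(C:8,T:8):71/12):97/12,S:22):23/12,O:287/12)
total length: 197/2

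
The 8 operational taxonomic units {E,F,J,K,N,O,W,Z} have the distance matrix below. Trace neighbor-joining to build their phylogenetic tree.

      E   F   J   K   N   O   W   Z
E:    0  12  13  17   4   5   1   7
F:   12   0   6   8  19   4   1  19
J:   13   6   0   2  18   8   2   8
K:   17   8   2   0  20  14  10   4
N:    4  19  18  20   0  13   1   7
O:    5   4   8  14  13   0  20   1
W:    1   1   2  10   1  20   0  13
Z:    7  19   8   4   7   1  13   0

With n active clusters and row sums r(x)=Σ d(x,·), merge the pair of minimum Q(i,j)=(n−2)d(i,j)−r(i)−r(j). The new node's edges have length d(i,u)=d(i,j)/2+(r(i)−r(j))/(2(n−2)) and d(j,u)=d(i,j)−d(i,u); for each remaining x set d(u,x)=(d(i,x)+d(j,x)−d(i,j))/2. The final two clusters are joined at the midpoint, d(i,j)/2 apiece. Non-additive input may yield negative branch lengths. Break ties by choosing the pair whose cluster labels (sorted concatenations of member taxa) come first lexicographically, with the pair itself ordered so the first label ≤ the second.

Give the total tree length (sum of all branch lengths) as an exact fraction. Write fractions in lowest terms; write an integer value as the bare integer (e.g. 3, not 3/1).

91/4

iteration 1: select N,W (d=1, Q=-124); attach at lengths (10/3, -7/3); label the merged cluster NW
  updated: d(E,NW)=2, d(F,NW)=19/2, d(J,NW)=19/2, d(K,NW)=29/2, d(NW,O)=16, d(NW,Z)=19/2
iteration 2: select E,NW (d=2, Q=-107); attach at lengths (1/2, 3/2); label the merged cluster ENW
  updated: d(ENW,F)=39/4, d(ENW,J)=41/4, d(ENW,K)=59/4, d(ENW,O)=19/2, d(ENW,Z)=29/4
iteration 3: select O,Z (d=1, Q=-287/4); attach at lengths (5/32, 27/32); label the merged cluster OZ
  updated: d(ENW,OZ)=63/8, d(F,OZ)=11, d(J,OZ)=15/2, d(K,OZ)=17/2
iteration 4: select ENW,OZ (d=63/8, Q=-431/8); attach at lengths (251/48, 127/48); label the merged cluster ENOWZ
  updated: d(ENOWZ,F)=103/16, d(ENOWZ,J)=79/16, d(ENOWZ,K)=123/16
iteration 5: select ENOWZ,F (d=103/16, Q=-213/8); attach at lengths (23/8, 57/16); label the merged cluster EFNOWZ
  updated: d(EFNOWZ,J)=9/4, d(EFNOWZ,K)=37/8
iteration 6: select EFNOWZ,J (d=9/4, Q=-71/8); attach at lengths (39/16, -3/16); label the merged cluster EFJNOWZ
  updated: d(EFJNOWZ,K)=35/16
iteration 7: select EFJNOWZ,K (d=35/16); attach at lengths (35/32, 35/32); label the merged cluster EFJKNOWZ
final tree: (((((E:1/2,(N:10/3,W:-7/3):3/2):251/48,(O:5/32,Z:27/32):127/48):23/8,F:57/16):39/16,J:-3/16):35/32,K:35/32)
total length: 91/4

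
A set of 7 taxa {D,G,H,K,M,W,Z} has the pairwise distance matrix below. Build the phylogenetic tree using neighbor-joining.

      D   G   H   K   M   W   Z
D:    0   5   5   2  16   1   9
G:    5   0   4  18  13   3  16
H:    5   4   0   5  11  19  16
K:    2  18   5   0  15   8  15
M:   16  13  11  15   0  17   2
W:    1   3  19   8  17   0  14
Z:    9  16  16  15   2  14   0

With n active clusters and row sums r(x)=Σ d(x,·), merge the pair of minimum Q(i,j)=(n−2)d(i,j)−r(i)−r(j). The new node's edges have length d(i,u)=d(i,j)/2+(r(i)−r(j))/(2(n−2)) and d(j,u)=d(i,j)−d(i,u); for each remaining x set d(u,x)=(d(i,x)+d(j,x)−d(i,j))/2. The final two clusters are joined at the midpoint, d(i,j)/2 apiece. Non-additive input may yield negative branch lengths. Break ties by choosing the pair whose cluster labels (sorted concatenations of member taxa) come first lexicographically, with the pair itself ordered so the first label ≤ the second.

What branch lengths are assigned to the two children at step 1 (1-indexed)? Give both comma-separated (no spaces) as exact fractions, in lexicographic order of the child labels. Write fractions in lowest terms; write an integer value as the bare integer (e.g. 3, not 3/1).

step 1: merge (M,Z) at d=2, Q=-136; branch lengths M→6/5, Z→4/5; new cluster MZ
  updated: d(D,MZ)=23/2, d(G,MZ)=27/2, d(H,MZ)=25/2, d(K,MZ)=14, d(MZ,W)=29/2
step 2: merge (G,W) at d=3, Q=-77; branch lengths G→5/4, W→7/4; new cluster GW
  updated: d(D,GW)=3/2, d(GW,H)=10, d(GW,K)=23/2, d(GW,MZ)=25/2
step 3: merge (D,GW) at d=3/2, Q=-51; branch lengths D→-11/6, GW→10/3; new cluster DGW
  updated: d(DGW,H)=27/4, d(DGW,K)=6, d(DGW,MZ)=45/4
step 4: merge (DGW,MZ) at d=45/4, Q=-157/4; branch lengths DGW→35/16, MZ→145/16; new cluster DGMWZ
  updated: d(DGMWZ,H)=4, d(DGMWZ,K)=35/8
step 5: merge (DGMWZ,H) at d=4, Q=-107/8; branch lengths DGMWZ→27/16, H→37/16; new cluster DGHMWZ
  updated: d(DGHMWZ,K)=43/16
step 6: merge (DGHMWZ,K) at d=43/16; branch lengths DGHMWZ→43/32, K→43/32; new cluster DGHKMWZ
final tree: ((((D:-11/6,(G:5/4,W:7/4):10/3):35/16,(M:6/5,Z:4/5):145/16):27/16,H:37/16):43/32,K:43/32)
total length: 391/16

6/5,4/5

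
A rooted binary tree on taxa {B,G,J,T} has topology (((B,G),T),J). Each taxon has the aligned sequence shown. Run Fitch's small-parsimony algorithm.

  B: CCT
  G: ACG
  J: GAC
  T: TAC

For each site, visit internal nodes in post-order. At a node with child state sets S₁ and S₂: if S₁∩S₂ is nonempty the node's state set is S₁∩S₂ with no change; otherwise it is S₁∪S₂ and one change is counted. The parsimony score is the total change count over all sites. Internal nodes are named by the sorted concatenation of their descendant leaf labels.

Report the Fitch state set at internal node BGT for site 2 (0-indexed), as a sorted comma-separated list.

C,G,T

[col 0] BG: children B:{C}, G:{A} ∪→ {A,C}; cost 1
[col 0] BGT: children BG:{A,C}, T:{T} ∪→ {A,C,T}; cost 1
[col 0] BGJT: children BGT:{A,C,T}, J:{G} ∪→ {A,C,G,T}; cost 1
[col 1] BG: children B:{C}, G:{C} ∩→ {C}; cost 0
[col 1] BGT: children BG:{C}, T:{A} ∪→ {A,C}; cost 1
[col 1] BGJT: children BGT:{A,C}, J:{A} ∩→ {A}; cost 0
[col 2] BG: children B:{T}, G:{G} ∪→ {G,T}; cost 1
[col 2] BGT: children BG:{G,T}, T:{C} ∪→ {C,G,T}; cost 1
[col 2] BGJT: children BGT:{C,G,T}, J:{C} ∩→ {C}; cost 0
per-site changes: [3, 1, 2]; total = 6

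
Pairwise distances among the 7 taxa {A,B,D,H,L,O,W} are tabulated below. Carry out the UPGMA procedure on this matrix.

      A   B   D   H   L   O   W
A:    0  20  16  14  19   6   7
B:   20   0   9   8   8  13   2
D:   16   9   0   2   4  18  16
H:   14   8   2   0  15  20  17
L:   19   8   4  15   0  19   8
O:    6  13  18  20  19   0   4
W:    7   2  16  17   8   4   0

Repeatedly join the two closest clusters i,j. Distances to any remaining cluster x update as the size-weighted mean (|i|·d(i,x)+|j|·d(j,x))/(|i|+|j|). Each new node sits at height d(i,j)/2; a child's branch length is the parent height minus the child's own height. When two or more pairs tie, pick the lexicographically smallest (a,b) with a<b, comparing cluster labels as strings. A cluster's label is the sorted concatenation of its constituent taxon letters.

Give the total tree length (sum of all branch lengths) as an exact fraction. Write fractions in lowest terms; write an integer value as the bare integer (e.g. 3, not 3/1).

iteration 1: select B,W (d=2); attach at lengths (1, 1); label the merged cluster BW
  updated: d(A,BW)=27/2, d(BW,D)=25/2, d(BW,H)=25/2, d(BW,L)=8, d(BW,O)=17/2
iteration 2: select D,H (d=2); attach at lengths (1, 1); label the merged cluster DH
  updated: d(A,DH)=15, d(BW,DH)=25/2, d(DH,L)=19/2, d(DH,O)=19
iteration 3: select A,O (d=6); attach at lengths (3, 3); label the merged cluster AO
  updated: d(AO,BW)=11, d(AO,DH)=17, d(AO,L)=19
iteration 4: select BW,L (d=8); attach at lengths (3, 4); label the merged cluster BLW
  updated: d(AO,BLW)=41/3, d(BLW,DH)=23/2
iteration 5: select BLW,DH (d=23/2); attach at lengths (7/4, 19/4); label the merged cluster BDHLW
  updated: d(AO,BDHLW)=15
iteration 6: select AO,BDHLW (d=15); attach at lengths (9/2, 7/4); label the merged cluster ABDHLOW
final tree: ((A:3,O:3):9/2,(((B:1,W:1):3,L:4):7/4,(D:1,H:1):19/4):7/4)
total length: 119/4

119/4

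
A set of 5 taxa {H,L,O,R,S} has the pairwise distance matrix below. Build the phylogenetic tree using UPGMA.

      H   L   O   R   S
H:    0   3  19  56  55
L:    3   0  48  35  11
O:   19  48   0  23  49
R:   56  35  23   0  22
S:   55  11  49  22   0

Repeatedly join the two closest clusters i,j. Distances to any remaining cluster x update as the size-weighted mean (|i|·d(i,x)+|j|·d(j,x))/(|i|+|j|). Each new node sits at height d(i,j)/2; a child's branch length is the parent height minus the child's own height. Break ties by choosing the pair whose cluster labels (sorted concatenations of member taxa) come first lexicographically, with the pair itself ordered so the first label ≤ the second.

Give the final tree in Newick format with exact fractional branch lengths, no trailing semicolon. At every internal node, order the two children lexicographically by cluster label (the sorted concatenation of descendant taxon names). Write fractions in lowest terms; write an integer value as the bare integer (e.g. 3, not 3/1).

step 1: merge (H,L) at d=3; branch lengths H→3/2, L→3/2; new cluster HL
  updated: d(HL,O)=67/2, d(HL,R)=91/2, d(HL,S)=33
step 2: merge (R,S) at d=22; branch lengths R→11, S→11; new cluster RS
  updated: d(HL,RS)=157/4, d(O,RS)=36
step 3: merge (HL,O) at d=67/2; branch lengths HL→61/4, O→67/4; new cluster HLO
  updated: d(HLO,RS)=229/6
step 4: merge (HLO,RS) at d=229/6; branch lengths HLO→7/3, RS→97/12; new cluster HLORS
final tree: (((H:3/2,L:3/2):61/4,O:67/4):7/3,(R:11,S:11):97/12)
total length: 809/12

(((H:3/2,L:3/2):61/4,O:67/4):7/3,(R:11,S:11):97/12)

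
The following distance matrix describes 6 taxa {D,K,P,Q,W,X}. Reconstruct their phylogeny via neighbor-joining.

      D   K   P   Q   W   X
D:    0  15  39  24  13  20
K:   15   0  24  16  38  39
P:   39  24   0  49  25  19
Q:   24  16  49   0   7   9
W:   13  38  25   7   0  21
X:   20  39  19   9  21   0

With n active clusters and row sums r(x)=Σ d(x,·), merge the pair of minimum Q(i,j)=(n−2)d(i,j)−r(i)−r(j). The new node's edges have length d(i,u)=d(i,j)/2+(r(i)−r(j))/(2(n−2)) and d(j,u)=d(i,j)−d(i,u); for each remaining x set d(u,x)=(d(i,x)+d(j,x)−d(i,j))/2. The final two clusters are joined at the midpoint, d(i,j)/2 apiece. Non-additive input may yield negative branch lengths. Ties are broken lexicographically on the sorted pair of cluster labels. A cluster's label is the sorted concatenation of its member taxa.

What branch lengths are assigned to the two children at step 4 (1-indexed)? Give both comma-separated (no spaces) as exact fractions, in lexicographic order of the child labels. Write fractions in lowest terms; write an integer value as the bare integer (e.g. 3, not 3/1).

iteration 1: select K,P (d=24, Q=-192); attach at lengths (9, 15); label the merged cluster KP
  updated: d(D,KP)=15, d(KP,Q)=41/2, d(KP,W)=39/2, d(KP,X)=17
iteration 2: select Q,X (d=9, Q=-201/2); attach at lengths (41/12, 67/12); label the merged cluster QX
  updated: d(D,QX)=35/2, d(KP,QX)=57/4, d(QX,W)=19/2
iteration 3: select D,KP (d=15, Q=-257/4); attach at lengths (107/16, 133/16); label the merged cluster DKP
  updated: d(DKP,QX)=67/8, d(DKP,W)=35/4
iteration 4: select DKP,QX (d=67/8, Q=-213/8); attach at lengths (61/16, 73/16); label the merged cluster DKPQX
  updated: d(DKPQX,W)=79/16
iteration 5: select DKPQX,W (d=79/16); attach at lengths (79/32, 79/32); label the merged cluster DKPQWX
final tree: (((D:107/16,(K:9,P:15):133/16):61/16,(Q:41/12,X:67/12):73/16):79/32,W:79/32)
total length: 981/16

61/16,73/16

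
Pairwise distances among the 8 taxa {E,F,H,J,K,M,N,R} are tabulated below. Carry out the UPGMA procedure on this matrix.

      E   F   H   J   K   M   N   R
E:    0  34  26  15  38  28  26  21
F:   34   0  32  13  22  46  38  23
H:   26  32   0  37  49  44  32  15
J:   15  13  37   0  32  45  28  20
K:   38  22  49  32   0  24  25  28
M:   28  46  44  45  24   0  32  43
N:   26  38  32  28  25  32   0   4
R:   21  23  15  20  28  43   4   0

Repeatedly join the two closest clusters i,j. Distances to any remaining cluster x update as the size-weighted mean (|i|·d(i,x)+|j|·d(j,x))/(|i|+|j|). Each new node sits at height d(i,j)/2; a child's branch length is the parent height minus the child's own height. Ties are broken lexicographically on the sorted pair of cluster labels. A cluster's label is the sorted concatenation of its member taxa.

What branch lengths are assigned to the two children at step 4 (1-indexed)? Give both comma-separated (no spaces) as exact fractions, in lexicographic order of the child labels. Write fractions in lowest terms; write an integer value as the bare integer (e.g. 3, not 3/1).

1. join N+R (d=4) ⇒ NR; edges |N|=2, |R|=2
  updated: d(E,NR)=47/2, d(F,NR)=61/2, d(H,NR)=47/2, d(J,NR)=24, d(K,NR)=53/2, d(M,NR)=75/2
2. join F+J (d=13) ⇒ FJ; edges |F|=13/2, |J|=13/2
  updated: d(E,FJ)=49/2, d(FJ,H)=69/2, d(FJ,K)=27, d(FJ,M)=91/2, d(FJ,NR)=109/4
3. join E+NR (d=47/2) ⇒ ENR; edges |E|=47/4, |NR|=39/4
  updated: d(ENR,FJ)=79/3, d(ENR,H)=73/3, d(ENR,K)=91/3, d(ENR,M)=103/3
4. join K+M (d=24) ⇒ KM; edges |K|=12, |M|=12
  updated: d(ENR,KM)=97/3, d(FJ,KM)=145/4, d(H,KM)=93/2
5. join ENR+H (d=73/3) ⇒ EHNR; edges |ENR|=5/12, |H|=73/6
  updated: d(EHNR,FJ)=227/8, d(EHNR,KM)=287/8
6. join EHNR+FJ (d=227/8) ⇒ EFHJNR; edges |EHNR|=97/48, |FJ|=123/16
  updated: d(EFHJNR,KM)=36
7. join EFHJNR+KM (d=36) ⇒ EFHJKMNR; edges |EFHJNR|=61/16, |KM|=6
final tree: ((((E:47/4,(N:2,R:2):39/4):5/12,H:73/6):97/48,(F:13/2,J:13/2):123/16):61/16,(K:12,M:12):6)
total length: 4541/48

12,12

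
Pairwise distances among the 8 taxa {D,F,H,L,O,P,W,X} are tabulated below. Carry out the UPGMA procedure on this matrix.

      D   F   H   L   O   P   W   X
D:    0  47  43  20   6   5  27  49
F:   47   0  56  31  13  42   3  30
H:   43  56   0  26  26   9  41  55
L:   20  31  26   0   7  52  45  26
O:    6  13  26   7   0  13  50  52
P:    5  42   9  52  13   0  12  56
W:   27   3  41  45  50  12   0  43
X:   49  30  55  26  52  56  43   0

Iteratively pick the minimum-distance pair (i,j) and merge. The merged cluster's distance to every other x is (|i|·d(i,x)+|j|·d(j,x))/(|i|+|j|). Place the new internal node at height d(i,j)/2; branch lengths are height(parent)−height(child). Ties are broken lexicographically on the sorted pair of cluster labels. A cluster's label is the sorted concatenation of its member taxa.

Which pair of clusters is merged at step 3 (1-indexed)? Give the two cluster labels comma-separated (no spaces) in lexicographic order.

L,O

1. join F+W (d=3) ⇒ FW; edges |F|=3/2, |W|=3/2
  updated: d(D,FW)=37, d(FW,H)=97/2, d(FW,L)=38, d(FW,O)=63/2, d(FW,P)=27, d(FW,X)=73/2
2. join D+P (d=5) ⇒ DP; edges |D|=5/2, |P|=5/2
  updated: d(DP,FW)=32, d(DP,H)=26, d(DP,L)=36, d(DP,O)=19/2, d(DP,X)=105/2
3. join L+O (d=7) ⇒ LO; edges |L|=7/2, |O|=7/2
  updated: d(DP,LO)=91/4, d(FW,LO)=139/4, d(H,LO)=26, d(LO,X)=39
4. join DP+LO (d=91/4) ⇒ DLOP; edges |DP|=71/8, |LO|=63/8
  updated: d(DLOP,FW)=267/8, d(DLOP,H)=26, d(DLOP,X)=183/4
5. join DLOP+H (d=26) ⇒ DHLOP; edges |DLOP|=13/8, |H|=13
  updated: d(DHLOP,FW)=182/5, d(DHLOP,X)=238/5
6. join DHLOP+FW (d=182/5) ⇒ DFHLOPW; edges |DHLOP|=26/5, |FW|=167/10
  updated: d(DFHLOPW,X)=311/7
7. join DFHLOPW+X (d=311/7) ⇒ DFHLOPWX; edges |DFHLOPW|=281/70, |X|=311/14
final tree: (((((D:5/2,P:5/2):71/8,(L:7/2,O:7/2):63/8):13/8,H:13):26/5,(F:3/2,W:3/2):167/10):281/70,X:311/14)
total length: 26461/280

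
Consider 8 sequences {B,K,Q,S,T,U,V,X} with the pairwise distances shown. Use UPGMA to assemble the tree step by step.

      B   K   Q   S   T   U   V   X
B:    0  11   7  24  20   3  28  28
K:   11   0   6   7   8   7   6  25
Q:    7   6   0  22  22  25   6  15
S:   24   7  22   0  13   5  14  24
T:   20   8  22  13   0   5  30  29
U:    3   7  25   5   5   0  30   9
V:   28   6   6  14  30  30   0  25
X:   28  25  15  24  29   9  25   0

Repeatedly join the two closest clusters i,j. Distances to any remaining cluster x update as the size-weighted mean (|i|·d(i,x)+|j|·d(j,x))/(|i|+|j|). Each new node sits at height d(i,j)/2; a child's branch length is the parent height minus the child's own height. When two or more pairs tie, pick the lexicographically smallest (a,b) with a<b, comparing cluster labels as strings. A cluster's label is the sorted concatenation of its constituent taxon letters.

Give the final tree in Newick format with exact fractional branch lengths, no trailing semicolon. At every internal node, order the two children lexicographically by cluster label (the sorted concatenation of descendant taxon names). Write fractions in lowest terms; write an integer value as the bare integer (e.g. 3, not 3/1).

iteration 1: select B,U (d=3); attach at lengths (3/2, 3/2); label the merged cluster BU
  updated: d(BU,K)=9, d(BU,Q)=16, d(BU,S)=29/2, d(BU,T)=25/2, d(BU,V)=29, d(BU,X)=37/2
iteration 2: select K,Q (d=6); attach at lengths (3, 3); label the merged cluster KQ
  updated: d(BU,KQ)=25/2, d(KQ,S)=29/2, d(KQ,T)=15, d(KQ,V)=6, d(KQ,X)=20
iteration 3: select KQ,V (d=6); attach at lengths (0, 3); label the merged cluster KQV
  updated: d(BU,KQV)=18, d(KQV,S)=43/3, d(KQV,T)=20, d(KQV,X)=65/3
iteration 4: select BU,T (d=25/2); attach at lengths (19/4, 25/4); label the merged cluster BTU
  updated: d(BTU,KQV)=56/3, d(BTU,S)=14, d(BTU,X)=22
iteration 5: select BTU,S (d=14); attach at lengths (3/4, 7); label the merged cluster BSTU
  updated: d(BSTU,KQV)=211/12, d(BSTU,X)=45/2
iteration 6: select BSTU,KQV (d=211/12); attach at lengths (43/24, 139/24); label the merged cluster BKQSTUV
  updated: d(BKQSTUV,X)=155/7
iteration 7: select BKQSTUV,X (d=155/7); attach at lengths (383/168, 155/14); label the merged cluster BKQSTUVX
final tree: (((((B:3/2,U:3/2):19/4,T:25/4):3/4,S:7):43/24,((K:3,Q:3):0,V:3):139/24):383/168,X:155/14)
total length: 8683/168

(((((B:3/2,U:3/2):19/4,T:25/4):3/4,S:7):43/24,((K:3,Q:3):0,V:3):139/24):383/168,X:155/14)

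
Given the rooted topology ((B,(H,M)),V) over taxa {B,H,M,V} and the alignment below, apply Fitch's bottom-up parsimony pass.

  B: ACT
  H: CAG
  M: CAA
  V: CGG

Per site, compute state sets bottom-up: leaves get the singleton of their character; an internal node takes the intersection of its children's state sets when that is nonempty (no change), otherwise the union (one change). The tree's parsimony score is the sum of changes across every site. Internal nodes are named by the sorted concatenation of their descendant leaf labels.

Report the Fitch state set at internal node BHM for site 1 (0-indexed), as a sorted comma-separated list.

[col 0] HM: children H:{C}, M:{C} ∩→ {C}; cost 0
[col 0] BHM: children B:{A}, HM:{C} ∪→ {A,C}; cost 1
[col 0] BHMV: children BHM:{A,C}, V:{C} ∩→ {C}; cost 0
[col 1] HM: children H:{A}, M:{A} ∩→ {A}; cost 0
[col 1] BHM: children B:{C}, HM:{A} ∪→ {A,C}; cost 1
[col 1] BHMV: children BHM:{A,C}, V:{G} ∪→ {A,C,G}; cost 1
[col 2] HM: children H:{G}, M:{A} ∪→ {A,G}; cost 1
[col 2] BHM: children B:{T}, HM:{A,G} ∪→ {A,G,T}; cost 1
[col 2] BHMV: children BHM:{A,G,T}, V:{G} ∩→ {G}; cost 0
per-site changes: [1, 2, 2]; total = 5

A,C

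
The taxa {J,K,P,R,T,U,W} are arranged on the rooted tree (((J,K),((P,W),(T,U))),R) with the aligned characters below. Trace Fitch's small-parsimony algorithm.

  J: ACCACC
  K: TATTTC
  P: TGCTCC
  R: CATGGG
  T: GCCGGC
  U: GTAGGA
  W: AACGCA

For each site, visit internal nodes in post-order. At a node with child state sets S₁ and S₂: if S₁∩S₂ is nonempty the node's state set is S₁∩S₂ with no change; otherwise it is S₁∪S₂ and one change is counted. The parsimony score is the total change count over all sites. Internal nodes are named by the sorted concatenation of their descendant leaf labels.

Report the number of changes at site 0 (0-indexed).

[col 0] JK: children J:{A}, K:{T} ∪→ {A,T}; cost 1
[col 0] PW: children P:{T}, W:{A} ∪→ {A,T}; cost 1
[col 0] TU: children T:{G}, U:{G} ∩→ {G}; cost 0
[col 0] PTUW: children PW:{A,T}, TU:{G} ∪→ {A,G,T}; cost 1
[col 0] JKPTUW: children JK:{A,T}, PTUW:{A,G,T} ∩→ {A,T}; cost 0
[col 0] JKPRTUW: children JKPTUW:{A,T}, R:{C} ∪→ {A,C,T}; cost 1
[col 1] JK: children J:{C}, K:{A} ∪→ {A,C}; cost 1
[col 1] PW: children P:{G}, W:{A} ∪→ {A,G}; cost 1
[col 1] TU: children T:{C}, U:{T} ∪→ {C,T}; cost 1
[col 1] PTUW: children PW:{A,G}, TU:{C,T} ∪→ {A,C,G,T}; cost 1
[col 1] JKPTUW: children JK:{A,C}, PTUW:{A,C,G,T} ∩→ {A,C}; cost 0
[col 1] JKPRTUW: children JKPTUW:{A,C}, R:{A} ∩→ {A}; cost 0
[col 2] JK: children J:{C}, K:{T} ∪→ {C,T}; cost 1
[col 2] PW: children P:{C}, W:{C} ∩→ {C}; cost 0
[col 2] TU: children T:{C}, U:{A} ∪→ {A,C}; cost 1
[col 2] PTUW: children PW:{C}, TU:{A,C} ∩→ {C}; cost 0
[col 2] JKPTUW: children JK:{C,T}, PTUW:{C} ∩→ {C}; cost 0
[col 2] JKPRTUW: children JKPTUW:{C}, R:{T} ∪→ {C,T}; cost 1
[col 3] JK: children J:{A}, K:{T} ∪→ {A,T}; cost 1
[col 3] PW: children P:{T}, W:{G} ∪→ {G,T}; cost 1
[col 3] TU: children T:{G}, U:{G} ∩→ {G}; cost 0
[col 3] PTUW: children PW:{G,T}, TU:{G} ∩→ {G}; cost 0
[col 3] JKPTUW: children JK:{A,T}, PTUW:{G} ∪→ {A,G,T}; cost 1
[col 3] JKPRTUW: children JKPTUW:{A,G,T}, R:{G} ∩→ {G}; cost 0
[col 4] JK: children J:{C}, K:{T} ∪→ {C,T}; cost 1
[col 4] PW: children P:{C}, W:{C} ∩→ {C}; cost 0
[col 4] TU: children T:{G}, U:{G} ∩→ {G}; cost 0
[col 4] PTUW: children PW:{C}, TU:{G} ∪→ {C,G}; cost 1
[col 4] JKPTUW: children JK:{C,T}, PTUW:{C,G} ∩→ {C}; cost 0
[col 4] JKPRTUW: children JKPTUW:{C}, R:{G} ∪→ {C,G}; cost 1
[col 5] JK: children J:{C}, K:{C} ∩→ {C}; cost 0
[col 5] PW: children P:{C}, W:{A} ∪→ {A,C}; cost 1
[col 5] TU: children T:{C}, U:{A} ∪→ {A,C}; cost 1
[col 5] PTUW: children PW:{A,C}, TU:{A,C} ∩→ {A,C}; cost 0
[col 5] JKPTUW: children JK:{C}, PTUW:{A,C} ∩→ {C}; cost 0
[col 5] JKPRTUW: children JKPTUW:{C}, R:{G} ∪→ {C,G}; cost 1
per-site changes: [4, 4, 3, 3, 3, 3]; total = 20

4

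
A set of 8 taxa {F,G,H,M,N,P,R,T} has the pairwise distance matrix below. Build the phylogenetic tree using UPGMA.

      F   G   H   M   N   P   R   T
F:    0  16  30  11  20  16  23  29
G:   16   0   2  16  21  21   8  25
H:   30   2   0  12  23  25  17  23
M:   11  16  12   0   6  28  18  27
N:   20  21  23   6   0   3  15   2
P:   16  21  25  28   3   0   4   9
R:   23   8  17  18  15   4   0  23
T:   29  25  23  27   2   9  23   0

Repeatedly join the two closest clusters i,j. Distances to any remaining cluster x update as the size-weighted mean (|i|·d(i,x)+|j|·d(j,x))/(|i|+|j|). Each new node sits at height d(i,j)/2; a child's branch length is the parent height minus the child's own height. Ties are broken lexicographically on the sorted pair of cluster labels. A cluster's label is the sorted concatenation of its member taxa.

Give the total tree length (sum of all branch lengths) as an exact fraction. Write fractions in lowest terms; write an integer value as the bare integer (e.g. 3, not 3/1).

step 1: merge (G,H) at d=2; branch lengths G→1, H→1; new cluster GH
  updated: d(F,GH)=23, d(GH,M)=14, d(GH,N)=22, d(GH,P)=23, d(GH,R)=25/2, d(GH,T)=24
step 2: merge (N,T) at d=2; branch lengths N→1, T→1; new cluster NT
  updated: d(F,NT)=49/2, d(GH,NT)=23, d(M,NT)=33/2, d(NT,P)=6, d(NT,R)=19
step 3: merge (P,R) at d=4; branch lengths P→2, R→2; new cluster PR
  updated: d(F,PR)=39/2, d(GH,PR)=71/4, d(M,PR)=23, d(NT,PR)=25/2
step 4: merge (F,M) at d=11; branch lengths F→11/2, M→11/2; new cluster FM
  updated: d(FM,GH)=37/2, d(FM,NT)=41/2, d(FM,PR)=85/4
step 5: merge (NT,PR) at d=25/2; branch lengths NT→21/4, PR→17/4; new cluster NPRT
  updated: d(FM,NPRT)=167/8, d(GH,NPRT)=163/8
step 6: merge (FM,GH) at d=37/2; branch lengths FM→15/4, GH→33/4; new cluster FGHM
  updated: d(FGHM,NPRT)=165/8
step 7: merge (FGHM,NPRT) at d=165/8; branch lengths FGHM→17/16, NPRT→65/16; new cluster FGHMNPRT
final tree: (((F:11/2,M:11/2):15/4,(G:1,H:1):33/4):17/16,((N:1,T:1):21/4,(P:2,R:2):17/4):65/16)
total length: 365/8

365/8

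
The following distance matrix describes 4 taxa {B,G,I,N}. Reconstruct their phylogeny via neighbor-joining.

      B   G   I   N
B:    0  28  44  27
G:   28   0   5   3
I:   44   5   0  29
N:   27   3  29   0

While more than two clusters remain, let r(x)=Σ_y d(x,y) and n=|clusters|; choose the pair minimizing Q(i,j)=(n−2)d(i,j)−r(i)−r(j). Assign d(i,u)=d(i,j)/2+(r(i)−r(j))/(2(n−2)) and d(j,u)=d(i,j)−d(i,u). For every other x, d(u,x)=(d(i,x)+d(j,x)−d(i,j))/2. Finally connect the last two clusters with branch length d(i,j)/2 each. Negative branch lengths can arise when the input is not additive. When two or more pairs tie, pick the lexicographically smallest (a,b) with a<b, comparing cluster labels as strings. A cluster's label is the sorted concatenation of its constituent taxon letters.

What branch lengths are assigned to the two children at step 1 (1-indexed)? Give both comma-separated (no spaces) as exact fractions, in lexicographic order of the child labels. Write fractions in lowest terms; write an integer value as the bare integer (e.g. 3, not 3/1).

47/2,7/2

1. join B+N (d=27, Q=-104) ⇒ BN; edges |B|=47/2, |N|=7/2
  updated: d(BN,G)=2, d(BN,I)=23
2. join BN+G (d=2, Q=-30) ⇒ BGN; edges |BN|=10, |G|=-8
  updated: d(BGN,I)=13
3. join BGN+I (d=13) ⇒ BGIN; edges |BGN|=13/2, |I|=13/2
final tree: (((B:47/2,N:7/2):10,G:-8):13/2,I:13/2)
total length: 42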